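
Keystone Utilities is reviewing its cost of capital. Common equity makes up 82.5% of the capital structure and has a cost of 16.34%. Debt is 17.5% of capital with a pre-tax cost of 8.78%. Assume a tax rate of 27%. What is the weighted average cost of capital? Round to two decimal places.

After-tax cost of debt = 8.78% × (1 − 27%) = 6.4094%.
WACC = 0.825 × 16.3400% + 0.175 × 6.4094% = 14.6021%.

14.60%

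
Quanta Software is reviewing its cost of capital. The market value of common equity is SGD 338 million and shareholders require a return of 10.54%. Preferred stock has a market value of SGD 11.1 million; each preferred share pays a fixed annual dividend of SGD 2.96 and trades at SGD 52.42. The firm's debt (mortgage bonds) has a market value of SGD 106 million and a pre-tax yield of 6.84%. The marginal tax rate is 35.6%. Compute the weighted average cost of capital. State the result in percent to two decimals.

Cost of preferred: Rp = 2.96 / 52.42 = 5.6467%.
Total capital V = 338 + 11.1 + 106 = 455.1.
Equity: weight = 338/455.1 = 0.7427; cost = 10.54%.
Preferred: weight = 11.1/455.1 = 0.0244; cost = 5.6467%.
Mortgage bonds: weight = 106/455.1 = 0.2329; after-tax cost = 6.84% × (1 − 35.6%) = 4.4050%.
WACC = 0.7427 × 10.5400% + 0.0244 × 5.6467% + 0.2329 × 4.4050% = 8.9917%.

8.99%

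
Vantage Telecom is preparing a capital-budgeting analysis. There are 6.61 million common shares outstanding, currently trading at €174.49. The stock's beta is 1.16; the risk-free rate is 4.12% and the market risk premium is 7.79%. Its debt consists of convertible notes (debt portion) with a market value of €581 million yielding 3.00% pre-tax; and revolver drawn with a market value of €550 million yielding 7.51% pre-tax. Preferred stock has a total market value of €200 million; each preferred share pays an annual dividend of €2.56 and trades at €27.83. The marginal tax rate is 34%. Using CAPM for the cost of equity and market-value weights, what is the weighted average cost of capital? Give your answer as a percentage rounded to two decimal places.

8.41%

Cost of equity via CAPM: Re = 4.12% + 1.16 × 7.79% = 13.1564%.
Cost of preferred: Rp = 2.56 / 27.83 = 9.1987%.
Market value of equity E = 174.49 × 6.61m = 1153.3789m.
Total capital V = 1153.3789 + 200 + 581 + 550 = 2484.3789.
Equity: weight = 1153.3789/2484.3789 = 0.4643; cost = 13.1564%.
Preferred: weight = 200/2484.3789 = 0.0805; cost = 9.1987%.
Convertible notes (debt portion): weight = 581/2484.3789 = 0.2339; after-tax cost = 3% × (1 − 34%) = 1.9800%.
Revolver drawn: weight = 550/2484.3789 = 0.2214; after-tax cost = 7.51% × (1 − 34%) = 4.9566%.
WACC = 0.4643 × 13.1564% + 0.0805 × 9.1987% + 0.2339 × 1.9800% + 0.2214 × 4.9566% = 8.4088%.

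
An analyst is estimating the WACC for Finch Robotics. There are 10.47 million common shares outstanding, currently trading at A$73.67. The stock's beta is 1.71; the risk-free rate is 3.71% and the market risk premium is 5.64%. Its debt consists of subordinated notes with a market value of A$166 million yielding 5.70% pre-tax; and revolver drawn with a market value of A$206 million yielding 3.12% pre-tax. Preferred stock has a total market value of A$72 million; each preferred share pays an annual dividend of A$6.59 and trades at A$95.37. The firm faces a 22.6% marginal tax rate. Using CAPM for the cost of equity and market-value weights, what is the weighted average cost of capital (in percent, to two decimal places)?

Cost of equity via CAPM: Re = 3.71% + 1.71 × 5.64% = 13.3544%.
Cost of preferred: Rp = 6.59 / 95.37 = 6.9099%.
Market value of equity E = 73.67 × 10.47m = 771.3249m.
Total capital V = 771.3249 + 72 + 166 + 206 = 1215.3249.
Equity: weight = 771.3249/1215.3249 = 0.6347; cost = 13.3544%.
Preferred: weight = 72/1215.3249 = 0.0592; cost = 6.9099%.
Subordinated notes: weight = 166/1215.3249 = 0.1366; after-tax cost = 5.7% × (1 − 22.6%) = 4.4118%.
Revolver drawn: weight = 206/1215.3249 = 0.1695; after-tax cost = 3.12% × (1 − 22.6%) = 2.4149%.
WACC = 0.6347 × 13.3544% + 0.0592 × 6.9099% + 0.1366 × 4.4118% + 0.1695 × 2.4149% = 9.8969%.

9.90%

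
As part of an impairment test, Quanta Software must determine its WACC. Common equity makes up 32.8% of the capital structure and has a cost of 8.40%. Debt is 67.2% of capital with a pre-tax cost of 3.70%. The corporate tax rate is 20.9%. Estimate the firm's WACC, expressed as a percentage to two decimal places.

4.72%

After-tax cost of debt = 3.7% × (1 − 20.9%) = 2.9267%.
WACC = 0.328 × 8.4000% + 0.672 × 2.9267% = 4.7219%.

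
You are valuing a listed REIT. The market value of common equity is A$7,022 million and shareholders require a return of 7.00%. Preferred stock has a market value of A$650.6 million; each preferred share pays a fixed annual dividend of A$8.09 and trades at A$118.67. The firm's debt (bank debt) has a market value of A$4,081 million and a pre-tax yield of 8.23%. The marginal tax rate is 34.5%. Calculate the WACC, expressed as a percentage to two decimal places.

Cost of preferred: Rp = 8.09 / 118.67 = 6.8172%.
Total capital V = 7022 + 650.6 + 4081 = 11753.6.
Equity: weight = 7022/11753.6 = 0.5974; cost = 7%.
Preferred: weight = 650.6/11753.6 = 0.0554; cost = 6.8172%.
Bank debt: weight = 4081/11753.6 = 0.3472; after-tax cost = 8.23% × (1 − 34.5%) = 5.3907%.
WACC = 0.5974 × 7.0000% + 0.0554 × 6.8172% + 0.3472 × 5.3907% = 6.4311%.

6.43%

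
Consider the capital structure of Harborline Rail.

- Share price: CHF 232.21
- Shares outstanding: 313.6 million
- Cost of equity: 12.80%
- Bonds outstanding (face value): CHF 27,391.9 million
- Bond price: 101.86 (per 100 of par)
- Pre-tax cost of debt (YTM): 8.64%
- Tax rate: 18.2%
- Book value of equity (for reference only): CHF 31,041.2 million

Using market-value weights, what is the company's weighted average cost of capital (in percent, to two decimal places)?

11.21%

Market value of equity E = 232.21 × 313.6m = 72821.056m. Market value of debt D = 27391.9m × 101.86/100 = 27901.38934m.
Total capital V = 72821.056 + 27901.38934 = 100722.44534.
Equity: weight = 72821.056/100722.44534 = 0.7230; cost = 12.8%.
Bonds outstanding: weight = 27901.38934/100722.44534 = 0.2770; after-tax cost = 8.64% × (1 − 18.2%) = 7.0675%.
WACC = 0.7230 × 12.8000% + 0.2770 × 7.0675% = 11.2120%.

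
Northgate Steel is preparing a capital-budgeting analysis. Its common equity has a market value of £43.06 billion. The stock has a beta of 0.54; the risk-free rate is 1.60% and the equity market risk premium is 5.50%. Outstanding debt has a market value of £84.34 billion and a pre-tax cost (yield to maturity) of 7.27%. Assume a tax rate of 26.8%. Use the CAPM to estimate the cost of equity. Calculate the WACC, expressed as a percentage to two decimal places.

5.07%

Cost of equity via CAPM: Re = 1.6% + 0.54 × 5.5% = 4.5700%.
Total capital V = 43.06 + 84.34 = 127.4.
Equity: weight = 43.06/127.4 = 0.3380; cost = 4.57%.
Debt: weight = 84.34/127.4 = 0.6620; after-tax cost = 7.27% × (1 − 26.8%) = 5.3216%.
WACC = 0.3380 × 4.5700% + 0.6620 × 5.3216% = 5.0676%.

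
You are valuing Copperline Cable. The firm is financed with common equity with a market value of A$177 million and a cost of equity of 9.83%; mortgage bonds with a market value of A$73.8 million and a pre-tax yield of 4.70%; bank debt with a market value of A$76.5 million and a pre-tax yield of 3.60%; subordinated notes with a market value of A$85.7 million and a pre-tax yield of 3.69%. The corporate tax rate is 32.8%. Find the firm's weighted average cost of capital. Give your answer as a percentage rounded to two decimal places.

5.74%

Total capital V = 177 + 73.8 + 76.5 + 85.7 = 413.
Equity: weight = 177/413 = 0.4286; cost = 9.83%.
Mortgage bonds: weight = 73.8/413 = 0.1787; after-tax cost = 4.7% × (1 − 32.8%) = 3.1584%.
Bank debt: weight = 76.5/413 = 0.1852; after-tax cost = 3.6% × (1 − 32.8%) = 2.4192%.
Subordinated notes: weight = 85.7/413 = 0.2075; after-tax cost = 3.69% × (1 − 32.8%) = 2.4797%.
WACC = 0.4286 × 9.8300% + 0.1787 × 3.1584% + 0.1852 × 2.4192% + 0.2075 × 2.4797% = 5.7399%.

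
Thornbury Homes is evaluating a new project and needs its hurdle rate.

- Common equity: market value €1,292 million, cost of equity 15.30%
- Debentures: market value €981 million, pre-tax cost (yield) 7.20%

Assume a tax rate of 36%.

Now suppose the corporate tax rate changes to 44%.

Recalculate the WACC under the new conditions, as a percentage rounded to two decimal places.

10.44%

After the change:
Total capital V = 1292 + 981 = 2273.
Equity: weight = 1292/2273 = 0.5684; cost = 15.3%.
Debentures: weight = 981/2273 = 0.4316; after-tax cost = 7.2% × (1 − 44%) = 4.0320%.
WACC = 0.5684 × 15.3000% + 0.4316 × 4.0320% = 10.4369%.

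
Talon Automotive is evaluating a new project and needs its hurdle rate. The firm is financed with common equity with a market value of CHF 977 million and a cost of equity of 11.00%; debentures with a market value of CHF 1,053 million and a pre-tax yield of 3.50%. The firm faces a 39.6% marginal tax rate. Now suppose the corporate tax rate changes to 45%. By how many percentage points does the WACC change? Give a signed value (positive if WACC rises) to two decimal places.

-0.10 pp

Current WACC:
Total capital V = 977 + 1053 = 2030.
Equity: weight = 977/2030 = 0.4813; cost = 11%.
Debentures: weight = 1053/2030 = 0.5187; after-tax cost = 3.5% × (1 − 39.6%) = 2.1140%.
WACC = 0.4813 × 11.0000% + 0.5187 × 2.1140% = 6.3907%.
After the change:
Total capital V = 977 + 1053 = 2030.
Equity: weight = 977/2030 = 0.4813; cost = 11%.
Debentures: weight = 1053/2030 = 0.5187; after-tax cost = 3.5% × (1 − 45%) = 1.9250%.
WACC = 0.4813 × 11.0000% + 0.5187 × 1.9250% = 6.2926%.
Change in WACC = 6.2926% − 6.3907% = -0.0980 pp.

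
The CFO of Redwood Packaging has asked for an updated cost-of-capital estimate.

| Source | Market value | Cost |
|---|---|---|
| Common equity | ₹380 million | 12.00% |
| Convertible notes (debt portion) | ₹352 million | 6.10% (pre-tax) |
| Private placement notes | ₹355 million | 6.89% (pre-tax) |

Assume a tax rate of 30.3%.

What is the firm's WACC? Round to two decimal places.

7.14%

Total capital V = 380 + 352 + 355 = 1087.
Equity: weight = 380/1087 = 0.3496; cost = 12%.
Convertible notes (debt portion): weight = 352/1087 = 0.3238; after-tax cost = 6.1% × (1 − 30.3%) = 4.2517%.
Private placement notes: weight = 355/1087 = 0.3266; after-tax cost = 6.89% × (1 − 30.3%) = 4.8023%.
WACC = 0.3496 × 12.0000% + 0.3238 × 4.2517% + 0.3266 × 4.8023% = 7.1402%.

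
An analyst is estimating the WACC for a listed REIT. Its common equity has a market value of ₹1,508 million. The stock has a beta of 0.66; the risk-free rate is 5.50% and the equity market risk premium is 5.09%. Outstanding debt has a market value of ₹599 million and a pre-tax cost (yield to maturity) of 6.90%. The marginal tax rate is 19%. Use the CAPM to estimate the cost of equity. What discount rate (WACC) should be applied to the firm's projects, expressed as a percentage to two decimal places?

7.93%

Cost of equity via CAPM: Re = 5.5% + 0.66 × 5.09% = 8.8594%.
Total capital V = 1508 + 599 = 2107.
Equity: weight = 1508/2107 = 0.7157; cost = 8.8594%.
Debt: weight = 599/2107 = 0.2843; after-tax cost = 6.9% × (1 − 19%) = 5.5890%.
WACC = 0.7157 × 8.8594% + 0.2843 × 5.5890% = 7.9297%.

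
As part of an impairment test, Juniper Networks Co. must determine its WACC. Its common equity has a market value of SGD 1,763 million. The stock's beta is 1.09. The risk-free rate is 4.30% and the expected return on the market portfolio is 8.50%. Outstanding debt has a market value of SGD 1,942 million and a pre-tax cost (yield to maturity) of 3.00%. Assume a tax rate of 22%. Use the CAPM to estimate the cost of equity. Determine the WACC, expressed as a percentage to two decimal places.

Market risk premium = 8.5% − 4.3% = 4.2%.
Cost of equity via CAPM: Re = 4.3% + 1.09 × 4.2% = 8.8780%.
Total capital V = 1763 + 1942 = 3705.
Equity: weight = 1763/3705 = 0.4758; cost = 8.878%.
Debt: weight = 1942/3705 = 0.5242; after-tax cost = 3% × (1 − 22%) = 2.3400%.
WACC = 0.4758 × 8.8780% + 0.5242 × 2.3400% = 5.4511%.

5.45%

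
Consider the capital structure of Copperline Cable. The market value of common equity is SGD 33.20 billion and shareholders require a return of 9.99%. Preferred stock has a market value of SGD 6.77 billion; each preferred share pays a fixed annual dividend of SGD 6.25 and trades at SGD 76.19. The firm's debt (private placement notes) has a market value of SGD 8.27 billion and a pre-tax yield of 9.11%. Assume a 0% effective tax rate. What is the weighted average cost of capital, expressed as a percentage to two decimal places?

9.59%

Cost of preferred: Rp = 6.25 / 76.19 = 8.2032%.
Total capital V = 33.2 + 6.77 + 8.27 = 48.24.
Equity: weight = 33.2/48.24 = 0.6882; cost = 9.99%.
Preferred: weight = 6.77/48.24 = 0.1403; cost = 8.2032%.
Private placement notes: weight = 8.27/48.24 = 0.1714; after-tax cost = 9.11% × (1 − 0%) = 9.1100%.
WACC = 0.6882 × 9.9900% + 0.1403 × 8.2032% + 0.1714 × 9.1100% = 9.5884%.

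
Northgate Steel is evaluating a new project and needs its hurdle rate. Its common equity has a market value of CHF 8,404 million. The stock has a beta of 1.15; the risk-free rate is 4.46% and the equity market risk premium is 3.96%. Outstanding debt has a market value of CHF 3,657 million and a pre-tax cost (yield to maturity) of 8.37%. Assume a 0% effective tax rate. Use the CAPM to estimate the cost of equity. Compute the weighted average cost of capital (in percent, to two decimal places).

8.82%

Cost of equity via CAPM: Re = 4.46% + 1.15 × 3.96% = 9.0140%.
Total capital V = 8404 + 3657 = 12061.
Equity: weight = 8404/12061 = 0.6968; cost = 9.014%.
Debt: weight = 3657/12061 = 0.3032; after-tax cost = 8.37% × (1 − 0%) = 8.3700%.
WACC = 0.6968 × 9.0140% + 0.3032 × 8.3700% = 8.8187%.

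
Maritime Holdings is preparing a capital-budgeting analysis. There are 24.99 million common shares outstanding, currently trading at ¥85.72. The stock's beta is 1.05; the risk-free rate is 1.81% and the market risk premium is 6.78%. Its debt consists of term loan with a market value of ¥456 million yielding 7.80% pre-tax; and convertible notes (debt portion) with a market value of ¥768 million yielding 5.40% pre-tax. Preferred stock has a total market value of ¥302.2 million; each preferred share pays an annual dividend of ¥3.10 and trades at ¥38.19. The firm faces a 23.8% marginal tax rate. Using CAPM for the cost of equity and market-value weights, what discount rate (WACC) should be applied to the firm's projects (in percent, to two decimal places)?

Cost of equity via CAPM: Re = 1.81% + 1.05 × 6.78% = 8.9290%.
Cost of preferred: Rp = 3.1 / 38.19 = 8.1173%.
Market value of equity E = 85.72 × 24.99m = 2142.1428m.
Total capital V = 2142.1428 + 302.2 + 456 + 768 = 3668.3428.
Equity: weight = 2142.1428/3668.3428 = 0.5840; cost = 8.929%.
Preferred: weight = 302.2/3668.3428 = 0.0824; cost = 8.1173%.
Term loan: weight = 456/3668.3428 = 0.1243; after-tax cost = 7.8% × (1 − 23.8%) = 5.9436%.
Convertible notes (debt portion): weight = 768/3668.3428 = 0.2094; after-tax cost = 5.4% × (1 − 23.8%) = 4.1148%.
WACC = 0.5840 × 8.9290% + 0.0824 × 8.1173% + 0.1243 × 5.9436% + 0.2094 × 4.1148% = 7.4831%.

7.48%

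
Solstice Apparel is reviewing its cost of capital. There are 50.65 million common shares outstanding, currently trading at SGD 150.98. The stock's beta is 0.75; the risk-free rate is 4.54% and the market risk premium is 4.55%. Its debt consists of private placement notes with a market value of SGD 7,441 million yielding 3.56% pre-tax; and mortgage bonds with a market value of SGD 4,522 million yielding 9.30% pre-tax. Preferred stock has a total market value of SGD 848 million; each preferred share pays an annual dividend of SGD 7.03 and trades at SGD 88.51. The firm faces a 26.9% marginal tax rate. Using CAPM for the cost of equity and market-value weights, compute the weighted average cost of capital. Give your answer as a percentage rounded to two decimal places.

5.75%

Cost of equity via CAPM: Re = 4.54% + 0.75 × 4.55% = 7.9525%.
Cost of preferred: Rp = 7.03 / 88.51 = 7.9426%.
Market value of equity E = 150.98 × 50.65m = 7647.137m.
Total capital V = 7647.137 + 848 + 7441 + 4522 = 20458.137.
Equity: weight = 7647.137/20458.137 = 0.3738; cost = 7.9525%.
Preferred: weight = 848/20458.137 = 0.0415; cost = 7.9426%.
Private placement notes: weight = 7441/20458.137 = 0.3637; after-tax cost = 3.56% × (1 − 26.9%) = 2.6024%.
Mortgage bonds: weight = 4522/20458.137 = 0.2210; after-tax cost = 9.3% × (1 − 26.9%) = 6.7983%.
WACC = 0.3738 × 7.9525% + 0.0415 × 7.9426% + 0.3637 × 2.6024% + 0.2210 × 6.7983% = 5.7510%.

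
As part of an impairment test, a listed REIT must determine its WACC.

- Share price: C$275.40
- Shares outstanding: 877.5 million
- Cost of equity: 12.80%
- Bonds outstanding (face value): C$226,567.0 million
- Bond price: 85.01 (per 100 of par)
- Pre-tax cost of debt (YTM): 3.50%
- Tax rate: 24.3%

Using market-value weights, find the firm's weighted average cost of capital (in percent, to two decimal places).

8.30%

Market value of equity E = 275.4 × 877.5m = 241663.5m. Market value of debt D = 226567m × 85.01/100 = 192604.6067m.
Total capital V = 241663.5 + 192604.6067 = 434268.1067.
Equity: weight = 241663.5/434268.1067 = 0.5565; cost = 12.8%.
Bonds outstanding: weight = 192604.6067/434268.1067 = 0.4435; after-tax cost = 3.5% × (1 − 24.3%) = 2.6495%.
WACC = 0.5565 × 12.8000% + 0.4435 × 2.6495% = 8.2981%.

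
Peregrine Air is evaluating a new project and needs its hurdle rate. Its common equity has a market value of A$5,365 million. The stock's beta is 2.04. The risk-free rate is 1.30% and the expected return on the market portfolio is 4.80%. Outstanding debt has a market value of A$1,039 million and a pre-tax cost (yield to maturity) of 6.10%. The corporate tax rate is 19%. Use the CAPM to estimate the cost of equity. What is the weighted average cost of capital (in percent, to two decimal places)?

Market risk premium = 4.8% − 1.3% = 3.5%.
Cost of equity via CAPM: Re = 1.3% + 2.04 × 3.5% = 8.4400%.
Total capital V = 5365 + 1039 = 6404.
Equity: weight = 5365/6404 = 0.8378; cost = 8.44%.
Debt: weight = 1039/6404 = 0.1622; after-tax cost = 6.1% × (1 − 19%) = 4.9410%.
WACC = 0.8378 × 8.4400% + 0.1622 × 4.9410% = 7.8723%.

7.87%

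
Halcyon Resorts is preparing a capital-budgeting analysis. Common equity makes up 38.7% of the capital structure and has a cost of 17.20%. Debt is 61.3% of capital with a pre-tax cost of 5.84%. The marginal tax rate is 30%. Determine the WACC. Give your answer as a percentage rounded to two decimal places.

After-tax cost of debt = 5.84% × (1 − 30%) = 4.0880%.
WACC = 0.387 × 17.2000% + 0.613 × 4.0880% = 9.1623%.

9.16%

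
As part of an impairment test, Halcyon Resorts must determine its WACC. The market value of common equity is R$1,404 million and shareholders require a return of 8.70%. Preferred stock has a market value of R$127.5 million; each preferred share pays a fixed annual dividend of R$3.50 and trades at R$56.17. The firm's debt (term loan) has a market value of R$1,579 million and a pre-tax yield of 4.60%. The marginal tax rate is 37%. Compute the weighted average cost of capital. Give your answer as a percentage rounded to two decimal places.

Cost of preferred: Rp = 3.5 / 56.17 = 6.2311%.
Total capital V = 1404 + 127.5 + 1579 = 3110.5.
Equity: weight = 1404/3110.5 = 0.4514; cost = 8.7%.
Preferred: weight = 127.5/3110.5 = 0.0410; cost = 6.2311%.
Term loan: weight = 1579/3110.5 = 0.5076; after-tax cost = 4.6% × (1 − 37%) = 2.8980%.
WACC = 0.4514 × 8.7000% + 0.0410 × 6.2311% + 0.5076 × 2.8980% = 5.6535%.

5.65%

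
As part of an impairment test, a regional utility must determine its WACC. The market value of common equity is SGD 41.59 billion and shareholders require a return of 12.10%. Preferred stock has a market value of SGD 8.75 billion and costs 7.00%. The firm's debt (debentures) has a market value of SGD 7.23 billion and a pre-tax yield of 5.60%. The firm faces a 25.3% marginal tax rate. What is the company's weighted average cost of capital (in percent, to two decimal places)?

Total capital V = 41.59 + 8.75 + 7.23 = 57.57.
Equity: weight = 41.59/57.57 = 0.7224; cost = 12.1%.
Preferred: weight = 8.75/57.57 = 0.1520; cost = 7%.
Debentures: weight = 7.23/57.57 = 0.1256; after-tax cost = 5.6% × (1 − 25.3%) = 4.1832%.
WACC = 0.7224 × 12.1000% + 0.1520 × 7.0000% + 0.1256 × 4.1832% = 10.3306%.

10.33%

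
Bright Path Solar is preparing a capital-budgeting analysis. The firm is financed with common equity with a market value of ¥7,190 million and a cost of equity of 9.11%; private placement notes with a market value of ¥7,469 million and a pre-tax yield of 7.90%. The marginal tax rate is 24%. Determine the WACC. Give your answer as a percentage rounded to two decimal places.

7.53%

Total capital V = 7190 + 7469 = 14659.
Equity: weight = 7190/14659 = 0.4905; cost = 9.11%.
Private placement notes: weight = 7469/14659 = 0.5095; after-tax cost = 7.9% × (1 − 24%) = 6.0040%.
WACC = 0.4905 × 9.1100% + 0.5095 × 6.0040% = 7.5274%.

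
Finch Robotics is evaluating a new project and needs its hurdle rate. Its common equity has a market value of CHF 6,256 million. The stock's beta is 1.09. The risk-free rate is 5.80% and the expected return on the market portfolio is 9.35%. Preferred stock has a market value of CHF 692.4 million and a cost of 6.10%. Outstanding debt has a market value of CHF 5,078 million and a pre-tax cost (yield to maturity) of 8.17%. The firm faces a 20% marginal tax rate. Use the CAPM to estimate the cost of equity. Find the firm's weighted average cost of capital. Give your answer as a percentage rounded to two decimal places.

8.14%

Market risk premium = 9.35% − 5.8% = 3.55%.
Cost of equity via CAPM: Re = 5.8% + 1.09 × 3.55% = 9.6695%.
Total capital V = 6256 + 692.4 + 5078 = 12026.4.
Equity: weight = 6256/12026.4 = 0.5202; cost = 9.6695%.
Preferred: weight = 692.4/12026.4 = 0.0576; cost = 6.1%.
Debt: weight = 5078/12026.4 = 0.4222; after-tax cost = 8.17% × (1 − 20%) = 6.5360%.
WACC = 0.5202 × 9.6695% + 0.0576 × 6.1000% + 0.4222 × 6.5360% = 8.1409%.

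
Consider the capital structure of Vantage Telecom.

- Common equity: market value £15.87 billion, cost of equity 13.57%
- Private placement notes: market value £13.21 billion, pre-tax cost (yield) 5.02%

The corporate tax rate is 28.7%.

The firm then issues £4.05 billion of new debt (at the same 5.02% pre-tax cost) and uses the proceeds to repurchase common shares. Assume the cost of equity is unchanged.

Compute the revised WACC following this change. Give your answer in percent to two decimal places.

After the change:
Total capital V = 11.82 + 17.26 = 29.08.
Equity: weight = 11.82/29.08 = 0.4065; cost = 13.57%.
Private placement notes: weight = 17.26/29.08 = 0.5935; after-tax cost = 5.02% × (1 − 28.7%) = 3.5793%.
WACC = 0.4065 × 13.5700% + 0.5935 × 3.5793% = 7.6401%.

7.64%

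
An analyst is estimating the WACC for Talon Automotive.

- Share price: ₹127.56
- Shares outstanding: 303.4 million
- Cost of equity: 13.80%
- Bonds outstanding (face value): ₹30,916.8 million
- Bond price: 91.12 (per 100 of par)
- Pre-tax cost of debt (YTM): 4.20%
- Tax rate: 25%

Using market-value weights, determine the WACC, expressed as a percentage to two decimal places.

Market value of equity E = 127.56 × 303.4m = 38701.704m. Market value of debt D = 30916.8m × 91.12/100 = 28171.38816m.
Total capital V = 38701.704 + 28171.38816 = 66873.09216.
Equity: weight = 38701.704/66873.09216 = 0.5787; cost = 13.8%.
Bonds outstanding: weight = 28171.38816/66873.09216 = 0.4213; after-tax cost = 4.2% × (1 − 25%) = 3.1500%.
WACC = 0.5787 × 13.8000% + 0.4213 × 3.1500% = 9.3135%.

9.31%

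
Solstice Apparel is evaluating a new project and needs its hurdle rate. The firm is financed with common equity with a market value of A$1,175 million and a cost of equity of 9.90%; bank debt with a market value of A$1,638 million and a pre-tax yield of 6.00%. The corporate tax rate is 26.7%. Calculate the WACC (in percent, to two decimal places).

Total capital V = 1175 + 1638 = 2813.
Equity: weight = 1175/2813 = 0.4177; cost = 9.9%.
Bank debt: weight = 1638/2813 = 0.5823; after-tax cost = 6% × (1 − 26.7%) = 4.3980%.
WACC = 0.4177 × 9.9000% + 0.5823 × 4.3980% = 6.6962%.

6.70%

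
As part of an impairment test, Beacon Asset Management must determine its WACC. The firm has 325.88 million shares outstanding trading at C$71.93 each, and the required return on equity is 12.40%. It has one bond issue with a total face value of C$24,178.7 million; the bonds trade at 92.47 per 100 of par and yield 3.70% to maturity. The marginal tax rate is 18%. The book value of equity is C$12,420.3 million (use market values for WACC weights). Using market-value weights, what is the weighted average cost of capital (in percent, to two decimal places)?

Market value of equity E = 71.93 × 325.88m = 23440.5484m. Market value of debt D = 24178.7m × 92.47/100 = 22358.04389m.
Total capital V = 23440.5484 + 22358.04389 = 45798.59229.
Equity: weight = 23440.5484/45798.59229 = 0.5118; cost = 12.4%.
Bonds outstanding: weight = 22358.04389/45798.59229 = 0.4882; after-tax cost = 3.7% × (1 − 18%) = 3.0340%.
WACC = 0.5118 × 12.4000% + 0.4882 × 3.0340% = 7.8277%.

7.83%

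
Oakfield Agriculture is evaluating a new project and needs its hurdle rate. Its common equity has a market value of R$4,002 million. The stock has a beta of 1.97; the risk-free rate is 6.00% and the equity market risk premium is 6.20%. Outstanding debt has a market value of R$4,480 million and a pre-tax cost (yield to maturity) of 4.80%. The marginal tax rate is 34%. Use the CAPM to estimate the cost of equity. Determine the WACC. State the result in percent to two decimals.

Cost of equity via CAPM: Re = 6.0% + 1.97 × 6.2% = 18.2140%.
Total capital V = 4002 + 4480 = 8482.
Equity: weight = 4002/8482 = 0.4718; cost = 18.214%.
Debt: weight = 4480/8482 = 0.5282; after-tax cost = 4.8% × (1 − 34%) = 3.1680%.
WACC = 0.4718 × 18.2140% + 0.5282 × 3.1680% = 10.2670%.

10.27%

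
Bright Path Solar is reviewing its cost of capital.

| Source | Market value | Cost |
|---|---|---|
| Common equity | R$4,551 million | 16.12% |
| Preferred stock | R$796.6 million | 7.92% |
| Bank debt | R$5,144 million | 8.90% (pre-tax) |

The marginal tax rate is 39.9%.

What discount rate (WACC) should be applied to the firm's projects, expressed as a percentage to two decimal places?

Total capital V = 4551 + 796.6 + 5144 = 10491.6.
Equity: weight = 4551/10491.6 = 0.4338; cost = 16.12%.
Preferred: weight = 796.6/10491.6 = 0.0759; cost = 7.92%.
Bank debt: weight = 5144/10491.6 = 0.4903; after-tax cost = 8.9% × (1 − 39.9%) = 5.3489%.
WACC = 0.4338 × 16.1200% + 0.0759 × 7.9200% + 0.4903 × 5.3489% = 10.2164%.

10.22%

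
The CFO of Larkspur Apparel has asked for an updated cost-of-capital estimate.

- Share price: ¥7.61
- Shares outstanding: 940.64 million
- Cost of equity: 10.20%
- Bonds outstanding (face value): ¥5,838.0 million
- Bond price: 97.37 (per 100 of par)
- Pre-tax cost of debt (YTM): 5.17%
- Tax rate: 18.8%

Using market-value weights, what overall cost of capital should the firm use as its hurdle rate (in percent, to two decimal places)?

Market value of equity E = 7.61 × 940.64m = 7158.2704m. Market value of debt D = 5838m × 97.37/100 = 5684.4606m.
Total capital V = 7158.2704 + 5684.4606 = 12842.731.
Equity: weight = 7158.2704/12842.731 = 0.5574; cost = 10.2%.
Bonds outstanding: weight = 5684.4606/12842.731 = 0.4426; after-tax cost = 5.17% × (1 − 18.8%) = 4.1980%.
WACC = 0.5574 × 10.2000% + 0.4426 × 4.1980% = 7.5434%.

7.54%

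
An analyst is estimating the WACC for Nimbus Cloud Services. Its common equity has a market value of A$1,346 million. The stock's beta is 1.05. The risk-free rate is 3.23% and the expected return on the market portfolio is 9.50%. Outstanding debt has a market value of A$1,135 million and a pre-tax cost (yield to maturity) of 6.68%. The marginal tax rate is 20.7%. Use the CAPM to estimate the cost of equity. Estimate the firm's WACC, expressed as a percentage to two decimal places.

Market risk premium = 9.5% − 3.23% = 6.27%.
Cost of equity via CAPM: Re = 3.23% + 1.05 × 6.27% = 9.8135%.
Total capital V = 1346 + 1135 = 2481.
Equity: weight = 1346/2481 = 0.5425; cost = 9.8135%.
Debt: weight = 1135/2481 = 0.4575; after-tax cost = 6.68% × (1 − 20.7%) = 5.2972%.
WACC = 0.5425 × 9.8135% + 0.4575 × 5.2972% = 7.7474%.

7.75%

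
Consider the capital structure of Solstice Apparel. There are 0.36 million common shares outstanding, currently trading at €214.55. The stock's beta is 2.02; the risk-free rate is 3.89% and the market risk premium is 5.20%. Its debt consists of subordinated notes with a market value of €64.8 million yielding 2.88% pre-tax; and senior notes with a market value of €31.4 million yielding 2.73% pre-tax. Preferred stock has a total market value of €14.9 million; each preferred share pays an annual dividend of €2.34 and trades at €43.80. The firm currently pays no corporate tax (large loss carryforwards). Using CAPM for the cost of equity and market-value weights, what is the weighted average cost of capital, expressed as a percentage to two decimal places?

7.77%

Cost of equity via CAPM: Re = 3.89% + 2.02 × 5.2% = 14.3940%.
Cost of preferred: Rp = 2.34 / 43.8 = 5.3425%.
Market value of equity E = 214.55 × 0.36m = 77.238m.
Total capital V = 77.238 + 14.9 + 64.8 + 31.4 = 188.338.
Equity: weight = 77.238/188.338 = 0.4101; cost = 14.394%.
Preferred: weight = 14.9/188.338 = 0.0791; cost = 5.3425%.
Subordinated notes: weight = 64.8/188.338 = 0.3441; after-tax cost = 2.88% × (1 − 0%) = 2.8800%.
Senior notes: weight = 31.4/188.338 = 0.1667; after-tax cost = 2.73% × (1 − 0%) = 2.7300%.
WACC = 0.4101 × 14.3940% + 0.0791 × 5.3425% + 0.3441 × 2.8800% + 0.1667 × 2.7300% = 7.7717%.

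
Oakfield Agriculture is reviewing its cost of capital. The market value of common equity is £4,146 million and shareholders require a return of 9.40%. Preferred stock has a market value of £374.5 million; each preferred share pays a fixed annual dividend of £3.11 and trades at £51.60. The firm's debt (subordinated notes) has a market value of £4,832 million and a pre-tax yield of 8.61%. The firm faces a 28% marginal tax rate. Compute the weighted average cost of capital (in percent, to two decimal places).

Cost of preferred: Rp = 3.11 / 51.6 = 6.0271%.
Total capital V = 4146 + 374.5 + 4832 = 9352.5.
Equity: weight = 4146/9352.5 = 0.4433; cost = 9.4%.
Preferred: weight = 374.5/9352.5 = 0.0400; cost = 6.0271%.
Subordinated notes: weight = 4832/9352.5 = 0.5167; after-tax cost = 8.61% × (1 − 28%) = 6.1992%.
WACC = 0.4433 × 9.4000% + 0.0400 × 6.0271% + 0.5167 × 6.1992% = 7.6112%.

7.61%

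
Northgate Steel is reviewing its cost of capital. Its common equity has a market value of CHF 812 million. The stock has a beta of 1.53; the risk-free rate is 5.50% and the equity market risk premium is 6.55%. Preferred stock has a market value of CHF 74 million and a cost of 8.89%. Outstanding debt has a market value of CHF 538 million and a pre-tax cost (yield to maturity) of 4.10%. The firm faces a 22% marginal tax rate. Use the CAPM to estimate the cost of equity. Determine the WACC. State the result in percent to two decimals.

Cost of equity via CAPM: Re = 5.5% + 1.53 × 6.55% = 15.5215%.
Total capital V = 812 + 74 + 538 = 1424.
Equity: weight = 812/1424 = 0.5702; cost = 15.5215%.
Preferred: weight = 74/1424 = 0.0520; cost = 8.89%.
Debt: weight = 538/1424 = 0.3778; after-tax cost = 4.1% × (1 − 22%) = 3.1980%.
WACC = 0.5702 × 15.5215% + 0.0520 × 8.8900% + 0.3778 × 3.1980% = 10.5210%.

10.52%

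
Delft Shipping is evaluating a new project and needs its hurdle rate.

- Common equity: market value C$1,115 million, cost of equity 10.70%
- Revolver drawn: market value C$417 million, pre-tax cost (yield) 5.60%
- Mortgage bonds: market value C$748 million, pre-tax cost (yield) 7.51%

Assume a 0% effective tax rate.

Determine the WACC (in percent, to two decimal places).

Total capital V = 1115 + 417 + 748 = 2280.
Equity: weight = 1115/2280 = 0.4890; cost = 10.7%.
Revolver drawn: weight = 417/2280 = 0.1829; after-tax cost = 5.6% × (1 − 0%) = 5.6000%.
Mortgage bonds: weight = 748/2280 = 0.3281; after-tax cost = 7.51% × (1 − 0%) = 7.5100%.
WACC = 0.4890 × 10.7000% + 0.1829 × 5.6000% + 0.3281 × 7.5100% = 8.7207%.

8.72%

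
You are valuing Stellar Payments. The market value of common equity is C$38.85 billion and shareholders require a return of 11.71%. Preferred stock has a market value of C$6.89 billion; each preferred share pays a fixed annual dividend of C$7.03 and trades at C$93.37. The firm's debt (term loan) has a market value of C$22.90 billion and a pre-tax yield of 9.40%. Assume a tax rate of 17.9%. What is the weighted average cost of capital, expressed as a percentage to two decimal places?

Cost of preferred: Rp = 7.03 / 93.37 = 7.5292%.
Total capital V = 38.85 + 6.89 + 22.9 = 68.64.
Equity: weight = 38.85/68.64 = 0.5660; cost = 11.71%.
Preferred: weight = 6.89/68.64 = 0.1004; cost = 7.5292%.
Term loan: weight = 22.9/68.64 = 0.3336; after-tax cost = 9.4% × (1 − 17.9%) = 7.7174%.
WACC = 0.5660 × 11.7100% + 0.1004 × 7.5292% + 0.3336 × 7.7174% = 9.9583%.

9.96%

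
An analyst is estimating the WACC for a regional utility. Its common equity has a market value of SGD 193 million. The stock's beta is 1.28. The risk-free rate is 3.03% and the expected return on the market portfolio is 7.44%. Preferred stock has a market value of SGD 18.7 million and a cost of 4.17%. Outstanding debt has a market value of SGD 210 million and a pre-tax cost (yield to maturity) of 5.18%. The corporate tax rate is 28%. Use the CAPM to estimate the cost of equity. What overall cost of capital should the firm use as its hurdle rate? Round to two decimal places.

Market risk premium = 7.44% − 3.03% = 4.41%.
Cost of equity via CAPM: Re = 3.03% + 1.28 × 4.41% = 8.6748%.
Total capital V = 193 + 18.7 + 210 = 421.7.
Equity: weight = 193/421.7 = 0.4577; cost = 8.6748%.
Preferred: weight = 18.7/421.7 = 0.0443; cost = 4.17%.
Debt: weight = 210/421.7 = 0.4980; after-tax cost = 5.18% × (1 − 28%) = 3.7296%.
WACC = 0.4577 × 8.6748% + 0.0443 × 4.1700% + 0.4980 × 3.7296% = 6.0124%.

6.01%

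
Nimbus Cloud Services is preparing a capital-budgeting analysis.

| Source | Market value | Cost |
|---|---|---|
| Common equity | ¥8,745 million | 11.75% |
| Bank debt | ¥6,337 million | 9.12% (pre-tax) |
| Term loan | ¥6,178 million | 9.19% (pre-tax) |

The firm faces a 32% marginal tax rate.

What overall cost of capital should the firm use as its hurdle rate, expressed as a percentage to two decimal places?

Total capital V = 8745 + 6337 + 6178 = 21260.
Equity: weight = 8745/21260 = 0.4113; cost = 11.75%.
Bank debt: weight = 6337/21260 = 0.2981; after-tax cost = 9.12% × (1 − 32%) = 6.2016%.
Term loan: weight = 6178/21260 = 0.2906; after-tax cost = 9.19% × (1 − 32%) = 6.2492%.
WACC = 0.4113 × 11.7500% + 0.2981 × 6.2016% + 0.2906 × 6.2492% = 8.4977%.

8.50%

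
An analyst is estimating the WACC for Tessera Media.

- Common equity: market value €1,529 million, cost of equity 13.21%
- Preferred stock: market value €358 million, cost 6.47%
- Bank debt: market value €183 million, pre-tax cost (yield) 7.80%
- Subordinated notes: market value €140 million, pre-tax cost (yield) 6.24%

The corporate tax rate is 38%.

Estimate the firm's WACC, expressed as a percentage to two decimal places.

10.83%

Total capital V = 1529 + 358 + 183 + 140 = 2210.
Equity: weight = 1529/2210 = 0.6919; cost = 13.21%.
Preferred: weight = 358/2210 = 0.1620; cost = 6.47%.
Bank debt: weight = 183/2210 = 0.0828; after-tax cost = 7.8% × (1 − 38%) = 4.8360%.
Subordinated notes: weight = 140/2210 = 0.0633; after-tax cost = 6.24% × (1 − 38%) = 3.8688%.
WACC = 0.6919 × 13.2100% + 0.1620 × 6.4700% + 0.0828 × 4.8360% + 0.0633 × 3.8688% = 10.8330%.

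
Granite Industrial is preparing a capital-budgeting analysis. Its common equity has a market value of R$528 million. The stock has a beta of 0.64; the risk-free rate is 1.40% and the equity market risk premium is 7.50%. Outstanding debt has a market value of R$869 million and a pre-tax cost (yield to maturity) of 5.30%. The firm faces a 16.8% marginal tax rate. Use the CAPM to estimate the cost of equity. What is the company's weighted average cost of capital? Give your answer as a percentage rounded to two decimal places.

5.09%

Cost of equity via CAPM: Re = 1.4% + 0.64 × 7.5% = 6.2000%.
Total capital V = 528 + 869 = 1397.
Equity: weight = 528/1397 = 0.3780; cost = 6.2%.
Debt: weight = 869/1397 = 0.6220; after-tax cost = 5.3% × (1 − 16.8%) = 4.4096%.
WACC = 0.3780 × 6.2000% + 0.6220 × 4.4096% = 5.0863%.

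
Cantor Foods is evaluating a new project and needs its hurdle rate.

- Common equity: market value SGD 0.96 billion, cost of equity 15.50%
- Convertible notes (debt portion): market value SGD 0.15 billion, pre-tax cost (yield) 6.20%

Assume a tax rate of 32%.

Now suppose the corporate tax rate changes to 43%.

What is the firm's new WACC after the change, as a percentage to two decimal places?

13.88%

After the change:
Total capital V = 0.96 + 0.15 = 1.11.
Equity: weight = 0.96/1.11 = 0.8649; cost = 15.5%.
Convertible notes (debt portion): weight = 0.15/1.11 = 0.1351; after-tax cost = 6.2% × (1 − 43%) = 3.5340%.
WACC = 0.8649 × 15.5000% + 0.1351 × 3.5340% = 13.8830%.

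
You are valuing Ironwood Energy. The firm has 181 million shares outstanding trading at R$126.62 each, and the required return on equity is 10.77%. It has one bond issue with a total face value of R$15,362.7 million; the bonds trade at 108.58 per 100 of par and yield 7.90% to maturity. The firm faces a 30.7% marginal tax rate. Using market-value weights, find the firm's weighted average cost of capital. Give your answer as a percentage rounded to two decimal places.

8.54%

Market value of equity E = 126.62 × 181m = 22918.22m. Market value of debt D = 15362.7m × 108.58/100 = 16680.81966m.
Total capital V = 22918.22 + 16680.81966 = 39599.03966.
Equity: weight = 22918.22/39599.03966 = 0.5788; cost = 10.77%.
Bonds outstanding: weight = 16680.81966/39599.03966 = 0.4212; after-tax cost = 7.9% × (1 − 30.7%) = 5.4747%.
WACC = 0.5788 × 10.7700% + 0.4212 × 5.4747% = 8.5394%.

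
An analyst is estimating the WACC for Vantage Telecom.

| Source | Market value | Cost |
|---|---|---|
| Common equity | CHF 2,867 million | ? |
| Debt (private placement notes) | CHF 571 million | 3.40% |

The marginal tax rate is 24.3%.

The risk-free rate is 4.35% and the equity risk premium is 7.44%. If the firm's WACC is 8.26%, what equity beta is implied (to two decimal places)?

Total capital V = 2867 + 571 = 3438.
Equity weight = 2867/3438 = 0.8339.
Private placement notes weight = 571/3438 = 0.1661.
Debt contribution = 0.1661 × 3.4% × (1 − 24.3%) = 0.4275%.
Required equity contribution = 8.26% − 0.4275% = 7.8325%  ⇒  Re = 9.3925%.
CAPM: 9.3925% = 4.35% + β × 7.44%  ⇒  β = 0.6778.

0.68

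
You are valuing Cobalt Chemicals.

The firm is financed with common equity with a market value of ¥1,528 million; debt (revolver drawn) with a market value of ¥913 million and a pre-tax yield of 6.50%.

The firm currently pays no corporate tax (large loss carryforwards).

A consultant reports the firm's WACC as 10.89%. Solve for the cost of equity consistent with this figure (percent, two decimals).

13.51%

Total capital V = 1528 + 913 = 2441.
Equity weight = 1528/2441 = 0.6260.
Revolver drawn weight = 913/2441 = 0.3740.
Debt contribution = 0.3740 × 6.5% × (1 − 0%) = 2.4312%.
Required equity contribution = 10.89% − 2.4312% = 8.4588%.
Re = 8.4588% / 0.6260 = 13.5131%.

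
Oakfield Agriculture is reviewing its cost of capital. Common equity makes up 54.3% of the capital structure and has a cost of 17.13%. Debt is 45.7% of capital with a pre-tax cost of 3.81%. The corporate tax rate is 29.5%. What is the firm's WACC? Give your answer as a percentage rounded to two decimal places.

After-tax cost of debt = 3.81% × (1 − 29.5%) = 2.6861%.
WACC = 0.543 × 17.1300% + 0.457 × 2.6861% = 10.5291%.

10.53%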